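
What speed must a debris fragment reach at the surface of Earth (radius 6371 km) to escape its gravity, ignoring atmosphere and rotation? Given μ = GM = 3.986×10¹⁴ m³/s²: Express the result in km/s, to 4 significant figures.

v_esc ≈ 11.19 km/s

r = R = 6.371×10⁶ m.
Escape speed v_esc = √(2μ/r) = √(2 × 3.986×10¹⁴ / 6.371×10⁶) = √(1.251×10⁸) = 11190 m/s.
= 11.19 km/s.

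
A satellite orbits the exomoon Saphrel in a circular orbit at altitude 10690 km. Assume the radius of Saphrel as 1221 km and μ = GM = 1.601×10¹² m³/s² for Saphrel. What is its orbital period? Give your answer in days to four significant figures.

T ≈ 2.363 days

r = 1221 + 10690 = 11911 km = 1.1911×10⁷ m.
Kepler's third law: T = 2π√(r³/μ) = 2π√((1.191×10⁷)³ / 1.601×10¹²).
r³/μ = 1.055×10⁹ s², so T = 2π × 3.249×10⁴ = 2.041×10⁵ s.
Converting: 2.041×10⁵ s ÷ 86400 = 2.363 days.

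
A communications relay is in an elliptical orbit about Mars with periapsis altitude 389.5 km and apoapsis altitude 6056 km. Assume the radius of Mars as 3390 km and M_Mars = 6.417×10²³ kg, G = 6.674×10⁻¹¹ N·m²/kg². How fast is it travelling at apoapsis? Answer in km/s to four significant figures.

v ≈ 1.610 km/s

μ = GM = 6.674×10⁻¹¹ × 6.417×10²³ = 4.283×10¹³ m³/s².
r_p = 3390 + 389.5 = 3779.5 km = 3.7795×10⁶ m.
r_a = 3390 + 6056 = 9446.0 km = 9.4460×10⁶ m.
Semi-major axis a = (r_p + r_a)/2 = 6612.8 km = 6.613×10⁶ m.
Vis-viva: v² = μ(2/r − 1/a) = 4.283×10¹³ × (2.117×10⁻⁷ − 1.512×10⁻⁷) = 2.591×10⁶ m²/s².
v = 1610 m/s = 1.610 km/s.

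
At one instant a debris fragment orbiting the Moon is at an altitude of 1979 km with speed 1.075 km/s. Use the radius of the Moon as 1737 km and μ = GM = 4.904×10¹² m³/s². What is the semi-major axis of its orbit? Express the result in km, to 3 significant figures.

a ≈ 3310 km

r = 1737 + 1979 = 3716.0 km = 3.716×10⁶ m.
Specific orbital energy ε = v²/2 − μ/r = (1075)²/2 − 4.904×10¹²/3.716×10⁶ = -7.419×10⁵ J/kg.
Since ε = −μ/(2a), a = −μ/(2ε) = 3.305×10⁶ m = 3305.1 km.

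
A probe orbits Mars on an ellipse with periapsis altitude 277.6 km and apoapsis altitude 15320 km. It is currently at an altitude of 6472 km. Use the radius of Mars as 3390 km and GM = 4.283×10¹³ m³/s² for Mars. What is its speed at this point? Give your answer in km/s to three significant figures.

r_p = 3390 + 277.6 = 3667.6 km = 3.6676×10⁶ m.
r_a = 3390 + 15320 = 18710 km = 1.8710×10⁷ m.
r = 3390 + 6472 = 9862.0 km = 9.862×10⁶ m.
Semi-major axis a = (r_p + r_a)/2 = 11189 km = 1.119×10⁷ m.
Vis-viva: v² = μ(2/r − 1/a) = 4.283×10¹³ × (2.028×10⁻⁷ − 8.938×10⁻⁸) = 4.858×10⁶ m²/s².
v = 2204 m/s = 2.204 km/s.

v ≈ 2.20 km/s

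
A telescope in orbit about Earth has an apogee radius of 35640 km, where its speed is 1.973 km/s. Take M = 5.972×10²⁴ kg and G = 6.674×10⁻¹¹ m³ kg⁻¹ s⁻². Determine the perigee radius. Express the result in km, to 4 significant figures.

perigee radius ≈ 7510 km

μ = GM = 6.674×10⁻¹¹ × 5.972×10²⁴ = 3.986×10¹⁴ m³/s².
r_a = 3.564×10⁷ m.
Specific energy ε = v²/2 − μ/r = -9.237×10⁶ J/kg, so a = −μ/(2ε) = 2.157×10⁷ m.
The apsides satisfy r_p + r_a = 2a, so the perigee radius is 2a − r_a = 7.510×10⁶ m = 7509.9 km.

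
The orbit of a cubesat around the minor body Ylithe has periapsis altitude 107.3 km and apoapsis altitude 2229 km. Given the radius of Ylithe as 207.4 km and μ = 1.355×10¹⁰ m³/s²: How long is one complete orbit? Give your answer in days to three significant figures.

r_p = 207.4 + 107.3 = 314.70 km = 3.1470×10⁵ m.
r_a = 207.4 + 2229 = 2436.4 km = 2.4364×10⁶ m.
Semi-major axis a = (r_p + r_a)/2 = (314.70 + 2436.4)/2 = 1375.5 km = 1.376×10⁶ m.
By Kepler's third law T = 2π√(a³/μ) = 2π × 1.386×10⁴ = 8.708×10⁴ s.
= 1.008 days.

T ≈ 1.01 days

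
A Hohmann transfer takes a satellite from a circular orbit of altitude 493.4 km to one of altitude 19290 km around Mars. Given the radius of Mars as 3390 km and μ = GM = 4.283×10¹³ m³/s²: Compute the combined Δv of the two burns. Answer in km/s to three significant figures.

Δv_total ≈ 1.65 km/s

r₁ = 3390 + 493.4 = 3883.4 km = 3.8834×10⁶ m.
r₂ = 3390 + 19290 = 22680 km = 2.2680×10⁷ m.
Transfer ellipse a_t = (r₁ + r₂)/2 = 1.328×10⁷ m.
At r₁: circular v_c1 = √(μ/r₁) = 3321 m/s; transfer-periapsis v_p = √[μ(2/r₁ − 1/a_t)] = 4340 m/s.
Δv₁ = v_p − v_c1 = 1019 m/s.
At r₂: circular v_c2 = √(μ/r₂) = 1374 m/s; transfer-apoapsis v_a = √[μ(2/r₂ − 1/a_t)] = 743.1 m/s.
Δv₂ = v_c2 − v_a = 631.1 m/s.
Total Δv = Δv₁ + Δv₂ = 1650 m/s = 1.650 km/s.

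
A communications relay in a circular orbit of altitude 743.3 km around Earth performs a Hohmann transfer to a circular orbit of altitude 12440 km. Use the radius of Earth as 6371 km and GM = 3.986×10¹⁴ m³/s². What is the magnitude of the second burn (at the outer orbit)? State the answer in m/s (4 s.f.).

Δv ≈ 1193 m/s

r₁ = 6371 + 743.3 = 7114.3 km = 7.1143×10⁶ m.
r₂ = 6371 + 12440 = 18811 km = 1.8811×10⁷ m.
Transfer ellipse a_t = (r₁ + r₂)/2 = 1.296×10⁷ m.
At r₁: circular v_c1 = √(μ/r₁) = 7485 m/s; transfer-perigee v_p = √[μ(2/r₁ − 1/a_t)] = 9017 m/s.
At r₂: circular v_c2 = √(μ/r₂) = 4603 m/s; transfer-apogee v_a = √[μ(2/r₂ − 1/a_t)] = 3410 m/s.
Δv₂ = v_c2 − v_a = 1193 m/s.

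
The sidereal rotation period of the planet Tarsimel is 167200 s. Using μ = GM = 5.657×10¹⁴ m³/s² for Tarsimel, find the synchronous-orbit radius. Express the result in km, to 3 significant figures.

r_sync ≈ 73700 km

A synchronous orbit has period T, so by Kepler's third law a = (μT²/4π²)^(1/3).
μT²/4π² = 5.657×10¹⁴ × (1.672×10⁵)² / 39.48 = 4.006×10²³ m³.
a = 7.372×10⁷ m = 73717 km.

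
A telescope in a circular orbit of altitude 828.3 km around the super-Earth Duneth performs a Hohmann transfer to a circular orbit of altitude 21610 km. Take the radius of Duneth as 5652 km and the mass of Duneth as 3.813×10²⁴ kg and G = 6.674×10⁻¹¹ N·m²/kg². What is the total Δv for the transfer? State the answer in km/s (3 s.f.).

Δv_total ≈ 2.86 km/s

μ = GM = 6.674×10⁻¹¹ × 3.813×10²⁴ = 2.545×10¹⁴ m³/s².
r₁ = 5652 + 828.3 = 6480.3 km = 6.4803×10⁶ m.
r₂ = 5652 + 21610 = 27262 km = 2.7262×10⁷ m.
Transfer ellipse a_t = (r₁ + r₂)/2 = 1.687×10⁷ m.
At r₁: circular v_c1 = √(μ/r₁) = 6267 m/s; transfer-periapsis v_p = √[μ(2/r₁ − 1/a_t)] = 7966 m/s.
Δv₁ = v_p − v_c1 = 1699 m/s.
At r₂: circular v_c2 = √(μ/r₂) = 3055 m/s; transfer-apoapsis v_a = √[μ(2/r₂ − 1/a_t)] = 1894 m/s.
Δv₂ = v_c2 − v_a = 1162 m/s.
Total Δv = Δv₁ + Δv₂ = 2861 m/s = 2.861 km/s.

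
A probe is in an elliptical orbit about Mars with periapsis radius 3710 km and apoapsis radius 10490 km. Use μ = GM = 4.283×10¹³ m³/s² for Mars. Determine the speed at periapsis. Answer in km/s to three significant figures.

v ≈ 4.13 km/s

Semi-major axis a = (r_p + r_a)/2 = 7100.0 km = 7.100×10⁶ m.
Vis-viva: v² = μ(2/r − 1/a) = 4.283×10¹³ × (5.391×10⁻⁷ − 1.408×10⁻⁷) = 1.706×10⁷ m²/s².
v = 4130 m/s = 4.130 km/s.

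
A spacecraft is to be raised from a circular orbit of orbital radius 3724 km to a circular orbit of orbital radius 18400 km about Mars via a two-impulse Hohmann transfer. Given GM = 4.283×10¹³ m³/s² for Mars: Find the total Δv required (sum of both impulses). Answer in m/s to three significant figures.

Δv_total ≈ 1620 m/s

r₁ = 3724 km = 3.724×10⁶ m.
r₂ = 18400 km = 1.840×10⁷ m.
Transfer ellipse a_t = (r₁ + r₂)/2 = 1.106×10⁷ m.
At r₁: circular v_c1 = √(μ/r₁) = 3391 m/s; transfer-periapsis v_p = √[μ(2/r₁ − 1/a_t)] = 4374 m/s.
Δv₁ = v_p − v_c1 = 982.5 m/s.
At r₂: circular v_c2 = √(μ/r₂) = 1526 m/s; transfer-apoapsis v_a = √[μ(2/r₂ − 1/a_t)] = 885.2 m/s.
Δv₂ = v_c2 − v_a = 640.5 m/s.
Total Δv = Δv₁ + Δv₂ = 1623 m/s.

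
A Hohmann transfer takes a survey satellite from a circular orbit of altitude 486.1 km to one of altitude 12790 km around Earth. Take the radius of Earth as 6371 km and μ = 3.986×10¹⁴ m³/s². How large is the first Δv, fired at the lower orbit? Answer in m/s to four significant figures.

Δv ≈ 1629 m/s

r₁ = 6371 + 486.1 = 6857.1 km = 6.8571×10⁶ m.
r₂ = 6371 + 12790 = 19161 km = 1.9161×10⁷ m.
Transfer ellipse a_t = (r₁ + r₂)/2 = 1.301×10⁷ m.
At r₁: circular v_c1 = √(μ/r₁) = 7624 m/s; transfer-perigee v_p = √[μ(2/r₁ − 1/a_t)] = 9253 m/s.
Δv₁ = v_p − v_c1 = 1629 m/s.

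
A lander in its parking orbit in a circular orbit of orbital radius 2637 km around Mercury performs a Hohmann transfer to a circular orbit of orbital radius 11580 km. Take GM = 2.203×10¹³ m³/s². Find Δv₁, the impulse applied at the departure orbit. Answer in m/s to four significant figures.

r₁ = 2637 km = 2.637×10⁶ m.
r₂ = 11580 km = 1.158×10⁷ m.
Transfer ellipse a_t = (r₁ + r₂)/2 = 7.108×10⁶ m.
At r₁: circular v_c1 = √(μ/r₁) = 2890 m/s; transfer-periherm v_p = √[μ(2/r₁ − 1/a_t)] = 3689 m/s.
Δv₁ = v_p − v_c1 = 798.7 m/s.

Δv ≈ 798.7 m/s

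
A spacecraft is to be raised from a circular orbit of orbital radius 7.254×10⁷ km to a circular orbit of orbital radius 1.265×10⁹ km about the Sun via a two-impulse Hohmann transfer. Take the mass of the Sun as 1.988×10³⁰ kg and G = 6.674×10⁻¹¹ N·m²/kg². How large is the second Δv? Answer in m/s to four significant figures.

Δv ≈ 6868 m/s

μ = GM = 6.674×10⁻¹¹ × 1.988×10³⁰ = 1.327×10²⁰ m³/s².
r₁ = 7.254×10⁷ km = 7.254×10¹⁰ m.
r₂ = 1.265×10⁹ km = 1.265×10¹² m.
Transfer ellipse a_t = (r₁ + r₂)/2 = 6.688×10¹¹ m.
At r₁: circular v_c1 = √(μ/r₁) = 42770 m/s; transfer-perihelion v_p = √[μ(2/r₁ − 1/a_t)] = 58820 m/s.
At r₂: circular v_c2 = √(μ/r₂) = 10240 m/s; transfer-aphelion v_a = √[μ(2/r₂ − 1/a_t)] = 3373 m/s.
Δv₂ = v_c2 − v_a = 6868 m/s.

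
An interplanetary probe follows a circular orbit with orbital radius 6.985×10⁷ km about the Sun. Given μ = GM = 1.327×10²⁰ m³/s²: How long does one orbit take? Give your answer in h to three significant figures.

T ≈ 2800 h

r = 6.985×10⁷ km = 6.985×10¹⁰ m.
Kepler's third law: T = 2π√(r³/μ) = 2π√((6.985×10¹⁰)³ / 1.327×10²⁰).
r³/μ = 2.568×10¹² s², so T = 2π × 1.603×10⁶ = 1.007×10⁷ s.
Converting: 1.007×10⁷ s ÷ 3600 = 2797 h.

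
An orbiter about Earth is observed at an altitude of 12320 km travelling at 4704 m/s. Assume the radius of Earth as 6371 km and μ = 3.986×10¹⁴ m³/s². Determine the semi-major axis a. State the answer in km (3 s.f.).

r = 6371 + 12320 = 18691 km = 1.869×10⁷ m.
Specific orbital energy ε = v²/2 − μ/r = (4704)²/2 − 3.986×10¹⁴/1.869×10⁷ = -1.026×10⁷ J/kg.
Since ε = −μ/(2a), a = −μ/(2ε) = 1.942×10⁷ m = 19421 km.

a ≈ 19400 km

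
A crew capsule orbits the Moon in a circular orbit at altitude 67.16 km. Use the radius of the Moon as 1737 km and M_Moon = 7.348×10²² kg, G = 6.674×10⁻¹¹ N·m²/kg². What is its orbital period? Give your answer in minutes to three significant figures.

μ = GM = 6.674×10⁻¹¹ × 7.348×10²² = 4.904×10¹² m³/s².
r = 1737 + 67.16 = 1804.2 km = 1.8042×10⁶ m.
Kepler's third law: T = 2π√(r³/μ) = 2π√((1.804×10⁶)³ / 4.904×10¹²).
r³/μ = 1.197×10⁶ s², so T = 2π × 1.094×10³ = 6.876×10³ s.
Converting: 6.876×10³ s ÷ 60.00 = 114.6 minutes.

T ≈ 115 minutes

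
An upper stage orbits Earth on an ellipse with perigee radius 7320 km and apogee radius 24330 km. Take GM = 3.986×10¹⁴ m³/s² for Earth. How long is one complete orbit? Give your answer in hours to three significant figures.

Semi-major axis a = (r_p + r_a)/2 = (7320.0 + 24330)/2 = 15825 km = 1.582×10⁷ m.
By Kepler's third law T = 2π√(a³/μ) = 2π × 3.153×10³ = 1.981×10⁴ s.
= 5.503 hours.

T ≈ 5.50 hours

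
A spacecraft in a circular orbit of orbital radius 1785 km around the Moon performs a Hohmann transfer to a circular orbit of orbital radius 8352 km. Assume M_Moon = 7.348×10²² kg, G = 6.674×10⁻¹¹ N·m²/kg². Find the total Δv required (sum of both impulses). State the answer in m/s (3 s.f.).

Δv_total ≈ 782 m/s

μ = GM = 6.674×10⁻¹¹ × 7.348×10²² = 4.904×10¹² m³/s².
r₁ = 1785 km = 1.785×10⁶ m.
r₂ = 8352 km = 8.352×10⁶ m.
Transfer ellipse a_t = (r₁ + r₂)/2 = 5.068×10⁶ m.
At r₁: circular v_c1 = √(μ/r₁) = 1658 m/s; transfer-perilune v_p = √[μ(2/r₁ − 1/a_t)] = 2128 m/s.
Δv₁ = v_p − v_c1 = 470.2 m/s.
At r₂: circular v_c2 = √(μ/r₂) = 766.3 m/s; transfer-apolune v_a = √[μ(2/r₂ − 1/a_t)] = 454.7 m/s.
Δv₂ = v_c2 − v_a = 311.5 m/s.
Total Δv = Δv₁ + Δv₂ = 781.7 m/s.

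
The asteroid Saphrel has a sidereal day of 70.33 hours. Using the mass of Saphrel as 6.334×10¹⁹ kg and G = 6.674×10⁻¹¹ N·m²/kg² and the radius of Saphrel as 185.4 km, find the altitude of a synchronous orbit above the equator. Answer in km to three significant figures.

μ = GM = 6.674×10⁻¹¹ × 6.334×10¹⁹ = 4.227×10⁹ m³/s².
T = 70.33 hours = 2.532×10⁵ s.
A synchronous orbit has period T, so by Kepler's third law a = (μT²/4π²)^(1/3).
μT²/4π² = 4.227×10⁹ × (2.532×10⁵)² / 39.48 = 6.864×10¹⁸ m³.
a = 1.900×10⁶ m = 1900.5 km.
Altitude h = a − R = 1900.5 − 185.4 = 1715.1 km.

h_sync ≈ 1720 km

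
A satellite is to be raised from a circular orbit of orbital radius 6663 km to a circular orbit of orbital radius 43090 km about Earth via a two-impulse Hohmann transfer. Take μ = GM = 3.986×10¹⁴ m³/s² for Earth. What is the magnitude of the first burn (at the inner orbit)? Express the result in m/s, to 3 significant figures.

r₁ = 6663 km = 6.663×10⁶ m.
r₂ = 43090 km = 4.309×10⁷ m.
Transfer ellipse a_t = (r₁ + r₂)/2 = 2.488×10⁷ m.
At r₁: circular v_c1 = √(μ/r₁) = 7735 m/s; transfer-perigee v_p = √[μ(2/r₁ − 1/a_t)] = 10180 m/s.
Δv₁ = v_p − v_c1 = 2445 m/s.

Δv ≈ 2440 m/s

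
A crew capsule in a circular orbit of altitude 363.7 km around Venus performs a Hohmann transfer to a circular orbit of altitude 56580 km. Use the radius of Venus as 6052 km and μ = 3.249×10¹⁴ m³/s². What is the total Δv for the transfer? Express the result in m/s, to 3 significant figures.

r₁ = 6052 + 363.7 = 6415.7 km = 6.4157×10⁶ m.
r₂ = 6052 + 56580 = 62632 km = 6.2632×10⁷ m.
Transfer ellipse a_t = (r₁ + r₂)/2 = 3.452×10⁷ m.
At r₁: circular v_c1 = √(μ/r₁) = 7116 m/s; transfer-periapsis v_p = √[μ(2/r₁ − 1/a_t)] = 9585 m/s.
Δv₁ = v_p − v_c1 = 2469 m/s.
At r₂: circular v_c2 = √(μ/r₂) = 2278 m/s; transfer-apoapsis v_a = √[μ(2/r₂ − 1/a_t)] = 981.8 m/s.
Δv₂ = v_c2 − v_a = 1296 m/s.
Total Δv = Δv₁ + Δv₂ = 3764 m/s.

Δv_total ≈ 3760 m/s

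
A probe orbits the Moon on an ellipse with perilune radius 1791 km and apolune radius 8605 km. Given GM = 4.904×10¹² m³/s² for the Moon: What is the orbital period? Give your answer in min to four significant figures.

Semi-major axis a = (r_p + r_a)/2 = (1791.0 + 8605.0)/2 = 5198.0 km = 5.198×10⁶ m.
By Kepler's third law T = 2π√(a³/μ) = 2π × 5.352×10³ = 3.362×10⁴ s.
= 560.4 min.

T ≈ 560.4 min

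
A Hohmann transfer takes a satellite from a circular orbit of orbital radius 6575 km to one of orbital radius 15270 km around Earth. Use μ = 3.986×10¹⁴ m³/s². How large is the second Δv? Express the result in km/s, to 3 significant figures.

r₁ = 6575 km = 6.575×10⁶ m.
r₂ = 15270 km = 1.527×10⁷ m.
Transfer ellipse a_t = (r₁ + r₂)/2 = 1.092×10⁷ m.
At r₁: circular v_c1 = √(μ/r₁) = 7786 m/s; transfer-perigee v_p = √[μ(2/r₁ − 1/a_t)] = 9206 m/s.
At r₂: circular v_c2 = √(μ/r₂) = 5109 m/s; transfer-apogee v_a = √[μ(2/r₂ − 1/a_t)] = 3964 m/s.
Δv₂ = v_c2 − v_a = 1145 m/s.
= 1.145 km/s.

Δv ≈ 1.15 km/s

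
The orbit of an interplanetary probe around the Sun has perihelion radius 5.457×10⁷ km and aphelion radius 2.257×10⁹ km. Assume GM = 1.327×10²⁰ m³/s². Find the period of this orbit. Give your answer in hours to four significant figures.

Semi-major axis a = (r_p + r_a)/2 = (5.4570×10⁷ + 2.2570×10⁹)/2 = 1.1558×10⁹ km = 1.156×10¹² m.
By Kepler's third law T = 2π√(a³/μ) = 2π × 1.079×10⁸ = 6.777×10⁸ s.
= 1.883×10⁵ hours.

T ≈ 188300 hours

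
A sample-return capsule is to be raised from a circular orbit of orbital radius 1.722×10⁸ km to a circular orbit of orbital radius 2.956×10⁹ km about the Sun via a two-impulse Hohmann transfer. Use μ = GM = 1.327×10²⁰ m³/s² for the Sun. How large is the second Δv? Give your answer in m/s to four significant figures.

Δv ≈ 4477 m/s

r₁ = 1.722×10⁸ km = 1.722×10¹¹ m.
r₂ = 2.956×10⁹ km = 2.956×10¹² m.
Transfer ellipse a_t = (r₁ + r₂)/2 = 1.564×10¹² m.
At r₁: circular v_c1 = √(μ/r₁) = 27760 m/s; transfer-perihelion v_p = √[μ(2/r₁ − 1/a_t)] = 38160 m/s.
At r₂: circular v_c2 = √(μ/r₂) = 6700 m/s; transfer-aphelion v_a = √[μ(2/r₂ − 1/a_t)] = 2223 m/s.
Δv₂ = v_c2 − v_a = 4477 m/s.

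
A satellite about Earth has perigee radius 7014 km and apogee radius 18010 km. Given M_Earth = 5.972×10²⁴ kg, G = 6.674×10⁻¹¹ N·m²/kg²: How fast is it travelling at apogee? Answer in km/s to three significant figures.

μ = GM = 6.674×10⁻¹¹ × 5.972×10²⁴ = 3.986×10¹⁴ m³/s².
Semi-major axis a = (r_p + r_a)/2 = 12512 km = 1.251×10⁷ m.
Vis-viva: v² = μ(2/r − 1/a) = 3.986×10¹⁴ × (1.110×10⁻⁷ − 7.992×10⁻⁸) = 1.241×10⁷ m²/s².
v = 3522 m/s = 3.522 km/s.

v ≈ 3.52 km/s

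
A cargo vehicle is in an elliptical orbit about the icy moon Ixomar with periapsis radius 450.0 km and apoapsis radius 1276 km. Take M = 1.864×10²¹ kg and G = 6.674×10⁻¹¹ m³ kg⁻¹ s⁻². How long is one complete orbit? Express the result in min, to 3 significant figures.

μ = GM = 6.674×10⁻¹¹ × 1.864×10²¹ = 1.244×10¹¹ m³/s².
Semi-major axis a = (r_p + r_a)/2 = (450.00 + 1276.0)/2 = 863.00 km = 8.630×10⁵ m.
By Kepler's third law T = 2π√(a³/μ) = 2π × 2.273×10³ = 1.428×10⁴ s.
= 238.0 min.

T ≈ 238 min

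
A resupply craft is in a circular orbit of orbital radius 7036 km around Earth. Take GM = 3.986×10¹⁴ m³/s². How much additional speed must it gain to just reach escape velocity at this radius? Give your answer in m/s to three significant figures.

r = 7036 km = 7.036×10⁶ m.
Circular speed v_c = √(μ/r) = 7527 m/s.
Escape speed v_esc = √(2μ/r) = √2 × v_c = 10640 m/s.
Δv = v_esc − v_c = 3118 m/s.

Δv ≈ 3120 m/s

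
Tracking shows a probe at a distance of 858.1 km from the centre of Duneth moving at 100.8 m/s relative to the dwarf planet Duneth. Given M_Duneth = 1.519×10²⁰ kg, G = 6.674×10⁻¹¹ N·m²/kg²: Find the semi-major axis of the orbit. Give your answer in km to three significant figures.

μ = GM = 6.674×10⁻¹¹ × 1.519×10²⁰ = 1.014×10¹⁰ m³/s².
r = 8.581×10⁵ m.
Specific orbital energy ε = v²/2 − μ/r = (100.8)²/2 − 1.014×10¹⁰/8.581×10⁵ = -6.734×10³ J/kg.
Since ε = −μ/(2a), a = −μ/(2ε) = 7.527×10⁵ m = 752.74 km.

a ≈ 753 km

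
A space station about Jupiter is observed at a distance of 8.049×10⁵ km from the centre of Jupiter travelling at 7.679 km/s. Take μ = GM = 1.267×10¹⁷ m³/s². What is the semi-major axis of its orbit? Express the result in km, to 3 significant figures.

a ≈ 4.95×10⁵ km

r = 8.049×10⁸ m.
Specific orbital energy ε = v²/2 − μ/r = (7679)²/2 − 1.267×10¹⁷/8.049×10⁸ = -1.279×10⁸ J/kg.
Since ε = −μ/(2a), a = −μ/(2ε) = 4.952×10⁸ m = 4.9520×10⁵ km.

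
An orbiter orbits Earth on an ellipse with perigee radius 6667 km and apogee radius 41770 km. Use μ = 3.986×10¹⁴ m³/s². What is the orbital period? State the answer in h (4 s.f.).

T ≈ 10.42 h

Semi-major axis a = (r_p + r_a)/2 = (6667.0 + 41770)/2 = 24218 km = 2.422×10⁷ m.
By Kepler's third law T = 2π√(a³/μ) = 2π × 5.970×10³ = 3.751×10⁴ s.
= 10.42 h.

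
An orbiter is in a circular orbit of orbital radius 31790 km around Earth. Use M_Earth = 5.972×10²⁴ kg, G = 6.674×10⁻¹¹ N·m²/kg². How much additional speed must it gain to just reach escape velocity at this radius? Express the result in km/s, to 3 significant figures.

Δv ≈ 1.47 km/s

μ = GM = 6.674×10⁻¹¹ × 5.972×10²⁴ = 3.986×10¹⁴ m³/s².
r = 31790 km = 3.179×10⁷ m.
Circular speed v_c = √(μ/r) = 3541 m/s.
Escape speed v_esc = √(2μ/r) = √2 × v_c = 5008 m/s.
Δv = v_esc − v_c = 1467 m/s = 1.467 km/s.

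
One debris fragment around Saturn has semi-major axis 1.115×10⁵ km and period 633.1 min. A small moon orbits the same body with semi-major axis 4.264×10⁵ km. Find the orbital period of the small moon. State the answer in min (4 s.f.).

T₂ ≈ 4735 min

Kepler's third law: T² ∝ a³, so T₂ = T₁ (a₂/a₁)^(3/2).
a₂/a₁ = 3.824, (a₂/a₁)^(3/2) = 7.478.
T₂ = 633.1 × 7.478 = 4735 min.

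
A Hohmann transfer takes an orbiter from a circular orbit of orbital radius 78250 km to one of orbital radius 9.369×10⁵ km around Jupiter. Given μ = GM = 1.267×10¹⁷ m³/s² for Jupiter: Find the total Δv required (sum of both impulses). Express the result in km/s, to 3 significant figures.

r₁ = 78250 km = 7.825×10⁷ m.
r₂ = 9.369×10⁵ km = 9.369×10⁸ m.
Transfer ellipse a_t = (r₁ + r₂)/2 = 5.076×10⁸ m.
At r₁: circular v_c1 = √(μ/r₁) = 40240 m/s; transfer-perijove v_p = √[μ(2/r₁ − 1/a_t)] = 54670 m/s.
Δv₁ = v_p − v_c1 = 14430 m/s.
At r₂: circular v_c2 = √(μ/r₂) = 11630 m/s; transfer-apojove v_a = √[μ(2/r₂ − 1/a_t)] = 4566 m/s.
Δv₂ = v_c2 − v_a = 7063 m/s.
Total Δv = Δv₁ + Δv₂ = 21490 m/s = 21.49 km/s.

Δv_total ≈ 21.5 km/s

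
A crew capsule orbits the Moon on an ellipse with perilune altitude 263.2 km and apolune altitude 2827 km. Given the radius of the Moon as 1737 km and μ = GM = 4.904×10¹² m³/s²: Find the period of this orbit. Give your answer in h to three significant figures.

r_p = 1737 + 263.2 = 2000.2 km = 2.0002×10⁶ m.
r_a = 1737 + 2827 = 4564.0 km = 4.5640×10⁶ m.
Semi-major axis a = (r_p + r_a)/2 = (2000.2 + 4564.0)/2 = 3282.1 km = 3.282×10⁶ m.
By Kepler's third law T = 2π√(a³/μ) = 2π × 2.685×10³ = 1.687×10⁴ s.
= 4.686 h.

T ≈ 4.69 h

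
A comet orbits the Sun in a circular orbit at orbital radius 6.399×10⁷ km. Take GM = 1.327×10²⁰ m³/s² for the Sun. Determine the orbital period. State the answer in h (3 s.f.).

r = 6.399×10⁷ km = 6.399×10¹⁰ m.
Kepler's third law: T = 2π√(r³/μ) = 2π√((6.399×10¹⁰)³ / 1.327×10²⁰).
r³/μ = 1.975×10¹² s², so T = 2π × 1.405×10⁶ = 8.829×10⁶ s.
Converting: 8.829×10⁶ s ÷ 3600 = 2453 h.

T ≈ 2450 h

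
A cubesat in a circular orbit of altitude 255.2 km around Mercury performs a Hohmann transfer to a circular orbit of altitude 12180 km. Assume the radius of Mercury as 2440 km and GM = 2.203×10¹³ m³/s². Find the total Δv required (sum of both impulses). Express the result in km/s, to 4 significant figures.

r₁ = 2440 + 255.2 = 2695.2 km = 2.6952×10⁶ m.
r₂ = 2440 + 12180 = 14620 km = 1.4620×10⁷ m.
Transfer ellipse a_t = (r₁ + r₂)/2 = 8.658×10⁶ m.
At r₁: circular v_c1 = √(μ/r₁) = 2859 m/s; transfer-periherm v_p = √[μ(2/r₁ − 1/a_t)] = 3715 m/s.
Δv₁ = v_p − v_c1 = 856.3 m/s.
At r₂: circular v_c2 = √(μ/r₂) = 1228 m/s; transfer-apoherm v_a = √[μ(2/r₂ − 1/a_t)] = 684.9 m/s.
Δv₂ = v_c2 − v_a = 542.6 m/s.
Total Δv = Δv₁ + Δv₂ = 1399 m/s = 1.399 km/s.

Δv_total ≈ 1.399 km/s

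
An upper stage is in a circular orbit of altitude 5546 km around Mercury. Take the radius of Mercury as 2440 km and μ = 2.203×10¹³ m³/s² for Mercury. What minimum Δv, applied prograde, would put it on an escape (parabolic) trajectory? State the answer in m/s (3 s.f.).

Δv ≈ 688 m/s

r = 2440 + 5546 = 7986.0 km = 7.9860×10⁶ m.
Circular speed v_c = √(μ/r) = 1661 m/s.
Escape speed v_esc = √(2μ/r) = √2 × v_c = 2349 m/s.
Δv = v_esc − v_c = 688.0 m/s.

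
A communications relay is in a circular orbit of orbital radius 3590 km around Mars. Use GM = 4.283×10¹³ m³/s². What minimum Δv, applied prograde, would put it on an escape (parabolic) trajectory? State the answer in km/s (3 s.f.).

Δv ≈ 1.43 km/s

r = 3590 km = 3.590×10⁶ m.
Circular speed v_c = √(μ/r) = 3454 m/s.
Escape speed v_esc = √(2μ/r) = √2 × v_c = 4885 m/s.
Δv = v_esc − v_c = 1431 m/s = 1.431 km/s.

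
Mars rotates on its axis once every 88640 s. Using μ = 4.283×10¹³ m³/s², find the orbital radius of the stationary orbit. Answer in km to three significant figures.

r_sync ≈ 20400 km

A synchronous orbit has period T, so by Kepler's third law a = (μT²/4π²)^(1/3).
μT²/4π² = 4.283×10¹³ × (8.864×10⁴)² / 39.48 = 8.524×10²¹ m³.
a = 2.043×10⁷ m = 20428 km.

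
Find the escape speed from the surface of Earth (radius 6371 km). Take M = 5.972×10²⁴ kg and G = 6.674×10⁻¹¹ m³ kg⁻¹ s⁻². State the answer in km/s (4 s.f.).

v_esc ≈ 11.19 km/s

μ = GM = 6.674×10⁻¹¹ × 5.972×10²⁴ = 3.986×10¹⁴ m³/s².
r = R = 6.371×10⁶ m.
Escape speed v_esc = √(2μ/r) = √(2 × 3.986×10¹⁴ / 6.371×10⁶) = √(1.251×10⁸) = 11190 m/s.
= 11.19 km/s.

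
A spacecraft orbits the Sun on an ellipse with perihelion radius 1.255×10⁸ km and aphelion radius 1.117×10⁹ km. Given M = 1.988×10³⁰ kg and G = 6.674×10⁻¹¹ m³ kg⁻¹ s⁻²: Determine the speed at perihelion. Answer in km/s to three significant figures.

v ≈ 43.6 km/s

μ = GM = 6.674×10⁻¹¹ × 1.988×10³⁰ = 1.327×10²⁰ m³/s².
Semi-major axis a = (r_p + r_a)/2 = 6.2125×10⁸ km = 6.212×10¹¹ m.
Vis-viva: v² = μ(2/r − 1/a) = 1.327×10²⁰ × (1.594×10⁻¹¹ − 1.610×10⁻¹²) = 1.901×10⁹ m²/s².
v = 43600 m/s = 43.60 km/s.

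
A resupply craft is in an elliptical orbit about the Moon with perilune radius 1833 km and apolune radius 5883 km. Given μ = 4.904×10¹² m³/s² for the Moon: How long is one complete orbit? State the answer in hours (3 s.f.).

Semi-major axis a = (r_p + r_a)/2 = (1833.0 + 5883.0)/2 = 3858.0 km = 3.858×10⁶ m.
By Kepler's third law T = 2π√(a³/μ) = 2π × 3.422×10³ = 2.150×10⁴ s.
= 5.972 hours.

T ≈ 5.97 hours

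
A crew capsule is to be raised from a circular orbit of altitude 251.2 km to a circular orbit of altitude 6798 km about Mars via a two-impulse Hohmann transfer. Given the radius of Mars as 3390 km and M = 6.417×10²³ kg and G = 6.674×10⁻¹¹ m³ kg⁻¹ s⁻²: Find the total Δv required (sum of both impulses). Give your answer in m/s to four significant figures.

Δv_total ≈ 1296 m/s

μ = GM = 6.674×10⁻¹¹ × 6.417×10²³ = 4.283×10¹³ m³/s².
r₁ = 3390 + 251.2 = 3641.2 km = 3.6412×10⁶ m.
r₂ = 3390 + 6798 = 10188 km = 1.0188×10⁷ m.
Transfer ellipse a_t = (r₁ + r₂)/2 = 6.915×10⁶ m.
At r₁: circular v_c1 = √(μ/r₁) = 3430 m/s; transfer-periapsis v_p = √[μ(2/r₁ − 1/a_t)] = 4163 m/s.
Δv₁ = v_p − v_c1 = 733.4 m/s.
At r₂: circular v_c2 = √(μ/r₂) = 2050 m/s; transfer-apoapsis v_a = √[μ(2/r₂ − 1/a_t)] = 1488 m/s.
Δv₂ = v_c2 − v_a = 562.5 m/s.
Total Δv = Δv₁ + Δv₂ = 1296 m/s.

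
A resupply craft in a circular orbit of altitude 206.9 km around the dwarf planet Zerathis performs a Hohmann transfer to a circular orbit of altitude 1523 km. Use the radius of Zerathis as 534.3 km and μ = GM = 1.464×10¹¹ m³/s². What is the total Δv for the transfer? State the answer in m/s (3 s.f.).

Δv_total ≈ 167 m/s

r₁ = 534.3 + 206.9 = 741.20 km = 7.4120×10⁵ m.
r₂ = 534.3 + 1523 = 2057.3 km = 2.0573×10⁶ m.
Transfer ellipse a_t = (r₁ + r₂)/2 = 1.399×10⁶ m.
At r₁: circular v_c1 = √(μ/r₁) = 444.4 m/s; transfer-periapsis v_p = √[μ(2/r₁ − 1/a_t)] = 538.9 m/s.
Δv₁ = v_p − v_c1 = 94.47 m/s.
At r₂: circular v_c2 = √(μ/r₂) = 266.8 m/s; transfer-apoapsis v_a = √[μ(2/r₂ − 1/a_t)] = 194.2 m/s.
Δv₂ = v_c2 − v_a = 72.61 m/s.
Total Δv = Δv₁ + Δv₂ = 167.1 m/s.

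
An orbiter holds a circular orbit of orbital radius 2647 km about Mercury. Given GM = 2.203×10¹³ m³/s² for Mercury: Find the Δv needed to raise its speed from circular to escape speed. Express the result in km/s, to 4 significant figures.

r = 2647 km = 2.647×10⁶ m.
Circular speed v_c = √(μ/r) = 2885 m/s.
Escape speed v_esc = √(2μ/r) = √2 × v_c = 4080 m/s.
Δv = v_esc − v_c = 1195 m/s = 1.195 km/s.

Δv ≈ 1.195 km/s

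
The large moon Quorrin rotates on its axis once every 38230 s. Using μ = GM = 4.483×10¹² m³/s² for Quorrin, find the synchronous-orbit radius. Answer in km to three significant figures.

A synchronous orbit has period T, so by Kepler's third law a = (μT²/4π²)^(1/3).
μT²/4π² = 4.483×10¹² × (3.823×10⁴)² / 39.48 = 1.660×10²⁰ m³.
a = 5.495×10⁶ m = 5495.5 km.

r_sync ≈ 5500 km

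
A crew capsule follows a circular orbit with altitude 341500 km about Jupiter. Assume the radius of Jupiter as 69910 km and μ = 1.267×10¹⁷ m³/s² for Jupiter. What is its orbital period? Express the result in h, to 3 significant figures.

T ≈ 40.9 h

r = 69910 + 341500 = 411410 km = 4.1141×10⁸ m.
Kepler's third law: T = 2π√(r³/μ) = 2π√((4.114×10⁸)³ / 1.267×10¹⁷).
r³/μ = 5.496×10⁸ s², so T = 2π × 2.344×10⁴ = 1.473×10⁵ s.
Converting: 1.473×10⁵ s ÷ 3600 = 40.92 h.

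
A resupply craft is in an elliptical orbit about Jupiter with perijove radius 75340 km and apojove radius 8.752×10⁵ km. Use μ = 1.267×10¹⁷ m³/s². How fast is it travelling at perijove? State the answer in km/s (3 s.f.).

v ≈ 55.6 km/s

Semi-major axis a = (r_p + r_a)/2 = 4.7527×10⁵ km = 4.753×10⁸ m.
Vis-viva: v² = μ(2/r − 1/a) = 1.267×10¹⁷ × (2.655×10⁻⁸ − 2.104×10⁻⁹) = 3.097×10⁹ m²/s².
v = 55650 m/s = 55.65 km/s.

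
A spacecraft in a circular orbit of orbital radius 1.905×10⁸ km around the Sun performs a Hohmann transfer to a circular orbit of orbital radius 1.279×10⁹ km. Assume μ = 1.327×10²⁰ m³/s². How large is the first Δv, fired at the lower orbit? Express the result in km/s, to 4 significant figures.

r₁ = 1.905×10⁸ km = 1.905×10¹¹ m.
r₂ = 1.279×10⁹ km = 1.279×10¹² m.
Transfer ellipse a_t = (r₁ + r₂)/2 = 7.348×10¹¹ m.
At r₁: circular v_c1 = √(μ/r₁) = 26390 m/s; transfer-perihelion v_p = √[μ(2/r₁ − 1/a_t)] = 34820 m/s.
Δv₁ = v_p − v_c1 = 8429 m/s.
= 8.429 km/s.

Δv ≈ 8.429 km/s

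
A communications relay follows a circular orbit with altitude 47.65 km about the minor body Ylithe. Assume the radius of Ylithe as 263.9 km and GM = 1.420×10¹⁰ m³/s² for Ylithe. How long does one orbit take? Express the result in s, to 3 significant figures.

r = 263.9 + 47.65 = 311.55 km = 3.1155×10⁵ m.
Kepler's third law: T = 2π√(r³/μ) = 2π√((3.115×10⁵)³ / 1.420×10¹⁰).
r³/μ = 2.130×10⁶ s², so T = 2π × 1.459×10³ = 9.169×10³ s.

T ≈ 9170 s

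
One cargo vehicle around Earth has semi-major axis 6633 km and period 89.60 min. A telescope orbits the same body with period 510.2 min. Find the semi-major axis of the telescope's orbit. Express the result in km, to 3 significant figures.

a₂ ≈ 21200 km

Kepler's third law: a³ ∝ T², so a₂ = a₁ (T₂/T₁)^(2/3).
T₂/T₁ = 5.694, (T₂/T₁)^(2/3) = 3.189.
a₂ = 6633 × 3.189 = 21150 km.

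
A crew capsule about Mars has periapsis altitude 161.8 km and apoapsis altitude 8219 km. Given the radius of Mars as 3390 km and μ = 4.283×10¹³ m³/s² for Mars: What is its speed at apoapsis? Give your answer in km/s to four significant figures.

v ≈ 1.315 km/s

r_p = 3390 + 161.8 = 3551.8 km = 3.5518×10⁶ m.
r_a = 3390 + 8219 = 11609 km = 1.1609×10⁷ m.
Semi-major axis a = (r_p + r_a)/2 = 7580.4 km = 7.580×10⁶ m.
Vis-viva: v² = μ(2/r − 1/a) = 4.283×10¹³ × (1.723×10⁻⁷ − 1.319×10⁻⁷) = 1.729×10⁶ m²/s².
v = 1315 m/s = 1.315 km/s.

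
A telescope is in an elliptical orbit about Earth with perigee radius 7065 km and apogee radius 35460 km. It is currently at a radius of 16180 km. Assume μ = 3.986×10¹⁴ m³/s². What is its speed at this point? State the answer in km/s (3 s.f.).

Semi-major axis a = (r_p + r_a)/2 = 21262 km = 2.126×10⁷ m.
Vis-viva: v² = μ(2/r − 1/a) = 3.986×10¹⁴ × (1.236×10⁻⁷ − 4.703×10⁻⁸) = 3.052×10⁷ m²/s².
v = 5525 m/s = 5.525 km/s.

v ≈ 5.52 km/s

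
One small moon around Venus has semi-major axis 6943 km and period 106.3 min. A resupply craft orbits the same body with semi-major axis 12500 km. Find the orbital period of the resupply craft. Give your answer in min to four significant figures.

T₂ ≈ 256.8 min

Kepler's third law: T² ∝ a³, so T₂ = T₁ (a₂/a₁)^(3/2).
a₂/a₁ = 1.800, (a₂/a₁)^(3/2) = 2.416.
T₂ = 106.3 × 2.416 = 256.8 min.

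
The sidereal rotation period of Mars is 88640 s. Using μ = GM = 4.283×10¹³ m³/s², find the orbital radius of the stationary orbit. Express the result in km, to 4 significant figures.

A synchronous orbit has period T, so by Kepler's third law a = (μT²/4π²)^(1/3).
μT²/4π² = 4.283×10¹³ × (8.864×10⁴)² / 39.48 = 8.524×10²¹ m³.
a = 2.043×10⁷ m = 20428 km.

r_sync ≈ 20430 km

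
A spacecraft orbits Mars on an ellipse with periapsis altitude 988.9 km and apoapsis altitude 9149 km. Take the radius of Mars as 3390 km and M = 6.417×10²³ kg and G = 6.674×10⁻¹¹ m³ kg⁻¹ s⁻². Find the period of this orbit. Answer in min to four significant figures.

μ = GM = 6.674×10⁻¹¹ × 6.417×10²³ = 4.283×10¹³ m³/s².
r_p = 3390 + 988.9 = 4378.9 km = 4.3789×10⁶ m.
r_a = 3390 + 9149 = 12539 km = 1.2539×10⁷ m.
Semi-major axis a = (r_p + r_a)/2 = (4378.9 + 12539)/2 = 8459.0 km = 8.459×10⁶ m.
By Kepler's third law T = 2π√(a³/μ) = 2π × 3.759×10³ = 2.362×10⁴ s.
= 393.7 min.

T ≈ 393.7 min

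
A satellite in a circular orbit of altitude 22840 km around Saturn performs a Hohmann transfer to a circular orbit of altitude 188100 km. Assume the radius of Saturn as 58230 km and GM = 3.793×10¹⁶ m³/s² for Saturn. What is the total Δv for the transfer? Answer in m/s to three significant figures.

Δv_total ≈ 8580 m/s

r₁ = 58230 + 22840 = 81070 km = 8.1070×10⁷ m.
r₂ = 58230 + 188100 = 246330 km = 2.4633×10⁸ m.
Transfer ellipse a_t = (r₁ + r₂)/2 = 1.637×10⁸ m.
At r₁: circular v_c1 = √(μ/r₁) = 21630 m/s; transfer-perikrone v_p = √[μ(2/r₁ − 1/a_t)] = 26530 m/s.
Δv₁ = v_p − v_c1 = 4903 m/s.
At r₂: circular v_c2 = √(μ/r₂) = 12410 m/s; transfer-apokrone v_a = √[μ(2/r₂ − 1/a_t)] = 8732 m/s.
Δv₂ = v_c2 − v_a = 3676 m/s.
Total Δv = Δv₁ + Δv₂ = 8580 m/s.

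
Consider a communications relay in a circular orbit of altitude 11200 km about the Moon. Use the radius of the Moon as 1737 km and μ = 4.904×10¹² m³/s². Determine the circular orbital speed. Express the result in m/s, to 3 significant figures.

r = 1737 + 11200 = 12937 km = 1.2937×10⁷ m.
For a circular orbit v = √(μ/r) = √(4.904×10¹² / 1.294×10⁷) = √(3.791×10⁵) = 615.7 m/s.

v ≈ 616 m/s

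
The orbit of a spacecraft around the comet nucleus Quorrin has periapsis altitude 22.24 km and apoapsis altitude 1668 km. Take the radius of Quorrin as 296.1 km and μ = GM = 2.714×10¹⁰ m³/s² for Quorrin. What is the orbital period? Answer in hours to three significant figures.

r_p = 296.1 + 22.24 = 318.34 km = 3.1834×10⁵ m.
r_a = 296.1 + 1668 = 1964.1 km = 1.9641×10⁶ m.
Semi-major axis a = (r_p + r_a)/2 = (318.34 + 1964.1)/2 = 1141.2 km = 1.141×10⁶ m.
By Kepler's third law T = 2π√(a³/μ) = 2π × 7.400×10³ = 4.650×10⁴ s.
= 12.92 hours.

T ≈ 12.9 hours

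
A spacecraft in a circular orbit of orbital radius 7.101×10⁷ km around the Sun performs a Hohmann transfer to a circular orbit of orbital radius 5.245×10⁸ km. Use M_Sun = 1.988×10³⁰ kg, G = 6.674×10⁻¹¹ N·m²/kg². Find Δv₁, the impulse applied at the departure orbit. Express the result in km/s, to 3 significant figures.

Δv ≈ 14.1 km/s

μ = GM = 6.674×10⁻¹¹ × 1.988×10³⁰ = 1.327×10²⁰ m³/s².
r₁ = 7.101×10⁷ km = 7.101×10¹⁰ m.
r₂ = 5.245×10⁸ km = 5.245×10¹¹ m.
Transfer ellipse a_t = (r₁ + r₂)/2 = 2.978×10¹¹ m.
At r₁: circular v_c1 = √(μ/r₁) = 43230 m/s; transfer-perihelion v_p = √[μ(2/r₁ − 1/a_t)] = 57370 m/s.
Δv₁ = v_p − v_c1 = 14140 m/s.
= 14.14 km/s.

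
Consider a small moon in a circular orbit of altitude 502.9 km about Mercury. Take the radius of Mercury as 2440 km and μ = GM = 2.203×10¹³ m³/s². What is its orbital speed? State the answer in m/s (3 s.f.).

r = 2440 + 502.9 = 2942.9 km = 2.9429×10⁶ m.
For a circular orbit v = √(μ/r) = √(2.203×10¹³ / 2.943×10⁶) = √(7.486×10⁶) = 2736 m/s.

v ≈ 2740 m/s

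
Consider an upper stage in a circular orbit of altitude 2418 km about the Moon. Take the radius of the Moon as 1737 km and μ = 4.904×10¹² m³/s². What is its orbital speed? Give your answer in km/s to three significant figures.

r = 1737 + 2418 = 4155.0 km = 4.1550×10⁶ m.
For a circular orbit v = √(μ/r) = √(4.904×10¹² / 4.155×10⁶) = √(1.180×10⁶) = 1086 m/s.
That is 1.086 km/s.

v ≈ 1.09 km/s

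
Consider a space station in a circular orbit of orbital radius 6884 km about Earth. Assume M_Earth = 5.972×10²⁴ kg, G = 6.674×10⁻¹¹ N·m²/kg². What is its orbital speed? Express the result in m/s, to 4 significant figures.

μ = GM = 6.674×10⁻¹¹ × 5.972×10²⁴ = 3.986×10¹⁴ m³/s².
r = 6884 km = 6.884×10⁶ m.
For a circular orbit v = √(μ/r) = √(3.986×10¹⁴ / 6.884×10⁶) = √(5.790×10⁷) = 7609 m/s.

v ≈ 7609 m/s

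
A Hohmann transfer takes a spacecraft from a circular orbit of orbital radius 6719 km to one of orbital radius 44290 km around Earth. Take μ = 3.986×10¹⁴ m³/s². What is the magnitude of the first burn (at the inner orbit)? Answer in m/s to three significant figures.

r₁ = 6719 km = 6.719×10⁶ m.
r₂ = 44290 km = 4.429×10⁷ m.
Transfer ellipse a_t = (r₁ + r₂)/2 = 2.550×10⁷ m.
At r₁: circular v_c1 = √(μ/r₁) = 7702 m/s; transfer-perigee v_p = √[μ(2/r₁ − 1/a_t)] = 10150 m/s.
Δv₁ = v_p − v_c1 = 2448 m/s.

Δv ≈ 2450 m/s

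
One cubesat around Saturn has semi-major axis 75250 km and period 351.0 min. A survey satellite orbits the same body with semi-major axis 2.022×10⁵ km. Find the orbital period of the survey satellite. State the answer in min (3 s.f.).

Kepler's third law: T² ∝ a³, so T₂ = T₁ (a₂/a₁)^(3/2).
a₂/a₁ = 2.687, (a₂/a₁)^(3/2) = 4.405.
T₂ = 351.0 × 4.405 = 1546 min.

T₂ ≈ 1550 min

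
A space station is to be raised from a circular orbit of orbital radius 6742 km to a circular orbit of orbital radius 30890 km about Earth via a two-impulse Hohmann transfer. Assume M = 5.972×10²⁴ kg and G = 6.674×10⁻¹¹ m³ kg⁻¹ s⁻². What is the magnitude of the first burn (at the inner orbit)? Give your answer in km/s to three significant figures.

μ = GM = 6.674×10⁻¹¹ × 5.972×10²⁴ = 3.986×10¹⁴ m³/s².
r₁ = 6742 km = 6.742×10⁶ m.
r₂ = 30890 km = 3.089×10⁷ m.
Transfer ellipse a_t = (r₁ + r₂)/2 = 1.882×10⁷ m.
At r₁: circular v_c1 = √(μ/r₁) = 7689 m/s; transfer-perigee v_p = √[μ(2/r₁ − 1/a_t)] = 9852 m/s.
Δv₁ = v_p − v_c1 = 2163 m/s.
= 2.163 km/s.

Δv ≈ 2.16 km/s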